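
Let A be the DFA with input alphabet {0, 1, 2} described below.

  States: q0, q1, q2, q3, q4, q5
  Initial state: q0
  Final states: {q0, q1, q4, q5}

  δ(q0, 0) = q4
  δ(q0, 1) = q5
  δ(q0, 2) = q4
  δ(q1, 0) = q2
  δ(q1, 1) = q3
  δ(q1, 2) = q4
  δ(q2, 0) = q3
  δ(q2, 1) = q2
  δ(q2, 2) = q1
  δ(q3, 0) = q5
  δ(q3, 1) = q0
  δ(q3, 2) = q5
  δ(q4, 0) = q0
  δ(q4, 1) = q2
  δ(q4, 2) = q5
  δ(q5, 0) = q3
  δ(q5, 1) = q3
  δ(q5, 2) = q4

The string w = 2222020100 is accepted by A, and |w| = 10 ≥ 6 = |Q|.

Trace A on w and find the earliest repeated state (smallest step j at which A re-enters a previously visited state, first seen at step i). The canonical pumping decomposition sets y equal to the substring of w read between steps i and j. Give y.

22

Run of A on w = 2 2 2 2 0 2 0 1 0 0:
  step 0: q0  (start)
  step 1: q4  (read 2: q0→q4)
  step 2: q5  (read 2: q4→q5)
  step 3: q4  (read 2: q5→q4)   ← first repeat (q4 seen earlier)
  step 4: q5  (read 2: q4→q5)
  step 5: q3  (read 0: q5→q3)
  step 6: q5  (read 2: q3→q5)
  step 7: q3  (read 0: q5→q3)
  step 8: q0  (read 1: q3→q0)
  step 9: q4  (read 0: q0→q4)
  step 10: q0  (read 0: q4→q0)

So i = 1, j = 3, giving x = w[0:1] = 2, y = w[1:3] = 22, z = w[3:10] = 2020100.
Check: |xy| = 3 ≤ 6 and |y| = 2 ≥ 1. Reading y takes A from q4 back to q4, so every xyⁱz is accepted.
The DFA has 6 states, so the proof of the pumping lemma guarantees a repeated state among the first 6+1 visited; the segment between the two visits is the pumpable y.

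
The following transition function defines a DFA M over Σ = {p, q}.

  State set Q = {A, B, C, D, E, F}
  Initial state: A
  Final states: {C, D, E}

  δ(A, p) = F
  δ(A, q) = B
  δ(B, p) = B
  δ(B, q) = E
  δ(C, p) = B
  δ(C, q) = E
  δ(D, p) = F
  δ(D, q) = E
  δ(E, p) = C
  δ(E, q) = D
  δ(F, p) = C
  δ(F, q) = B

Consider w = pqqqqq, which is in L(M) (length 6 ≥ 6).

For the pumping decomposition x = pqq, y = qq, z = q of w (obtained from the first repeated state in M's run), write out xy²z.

pqqqqqqq

xy^2z = pqq·qq·qq·q = pqqqqqqq.
Reading y = qq takes M from E back to E, so after x·y·y the machine is still in E, and z then leads to the accepting state D. Hence pqqqqqqq ∈ L(M).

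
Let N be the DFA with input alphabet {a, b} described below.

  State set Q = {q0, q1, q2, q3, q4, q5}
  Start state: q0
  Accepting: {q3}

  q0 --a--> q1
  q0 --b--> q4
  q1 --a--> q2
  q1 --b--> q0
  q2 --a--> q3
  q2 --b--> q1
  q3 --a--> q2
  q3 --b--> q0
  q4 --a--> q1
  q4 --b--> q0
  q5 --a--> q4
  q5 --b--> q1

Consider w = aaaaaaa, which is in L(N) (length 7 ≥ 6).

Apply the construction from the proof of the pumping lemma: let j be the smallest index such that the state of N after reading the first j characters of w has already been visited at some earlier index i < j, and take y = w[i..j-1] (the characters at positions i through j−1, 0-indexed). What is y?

State sequence: q0 -a-> q1 -a-> q2 -a-> q3 -a-> q2 -a-> q3 -a-> q2 -a-> q3
First repeat at step 4: q2 was already visited.

So i = 2, j = 4, giving x = w[0:2] = aa, y = w[2:4] = aa, z = w[4:7] = aaa.
Check: |xy| = 4 ≤ 6 and |y| = 2 ≥ 1. Reading y takes N from q2 back to q2, so every xyⁱz is accepted.

aa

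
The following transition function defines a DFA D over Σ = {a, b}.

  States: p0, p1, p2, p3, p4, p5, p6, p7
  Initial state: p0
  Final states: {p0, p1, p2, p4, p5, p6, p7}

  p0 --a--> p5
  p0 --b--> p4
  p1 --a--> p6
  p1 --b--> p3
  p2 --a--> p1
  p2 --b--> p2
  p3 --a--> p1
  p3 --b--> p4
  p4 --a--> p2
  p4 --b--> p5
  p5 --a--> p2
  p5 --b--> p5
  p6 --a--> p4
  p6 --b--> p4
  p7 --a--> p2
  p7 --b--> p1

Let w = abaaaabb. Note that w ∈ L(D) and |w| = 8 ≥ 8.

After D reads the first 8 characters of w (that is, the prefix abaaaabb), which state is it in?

State sequence: p0 -a-> p5 -b-> p5 -a-> p2 -a-> p1 -a-> p6 -a-> p4 -b-> p5 -b-> p5

After reading 8 characters, D is in state p5.
(This kind of state-tracing is the core of the pumping-lemma construction: with 8 states, pigeonhole forces a repeat within the first 8 steps.)

p5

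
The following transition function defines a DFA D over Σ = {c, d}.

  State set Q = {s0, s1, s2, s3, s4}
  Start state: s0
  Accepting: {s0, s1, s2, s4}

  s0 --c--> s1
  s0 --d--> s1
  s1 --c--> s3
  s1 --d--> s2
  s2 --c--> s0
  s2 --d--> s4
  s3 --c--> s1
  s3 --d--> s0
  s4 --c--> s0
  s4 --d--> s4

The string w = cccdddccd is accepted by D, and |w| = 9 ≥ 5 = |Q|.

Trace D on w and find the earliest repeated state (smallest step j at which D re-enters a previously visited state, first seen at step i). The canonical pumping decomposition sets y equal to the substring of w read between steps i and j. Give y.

Run of D on w = c c c d d d c c d:
  step 0: s0  (start)
  step 1: s1  (read c: s0→s1)
  step 2: s3  (read c: s1→s3)
  step 3: s1  (read c: s3→s1)   ← first repeat (s1 seen earlier)
  step 4: s2  (read d: s1→s2)
  step 5: s4  (read d: s2→s4)
  step 6: s4  (read d: s4→s4)
  step 7: s0  (read c: s4→s0)
  step 8: s1  (read c: s0→s1)
  step 9: s2  (read d: s1→s2)

So i = 1, j = 3, giving x = w[0:1] = c, y = w[1:3] = cc, z = w[3:9] = dddccd.
Check: |xy| = 3 ≤ 5 and |y| = 2 ≥ 1. Reading y takes D from s1 back to s1, so every xyⁱz is accepted.

cc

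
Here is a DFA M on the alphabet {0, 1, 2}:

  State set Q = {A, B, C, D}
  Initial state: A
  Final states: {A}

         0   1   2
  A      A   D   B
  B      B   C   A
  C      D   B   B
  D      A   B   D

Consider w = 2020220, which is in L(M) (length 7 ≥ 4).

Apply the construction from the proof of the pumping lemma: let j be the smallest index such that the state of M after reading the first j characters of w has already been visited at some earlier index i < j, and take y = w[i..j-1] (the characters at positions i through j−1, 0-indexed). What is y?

State sequence: A -2-> B -0-> B -2-> A -0-> A -2-> B -2-> A -0-> A
First repeat at step 2: B was already visited.

So i = 1, j = 2, giving x = w[0:1] = 2, y = w[1:2] = 0, z = w[2:7] = 20220.
Check: |xy| = 2 ≤ 4 and |y| = 1 ≥ 1. Reading y takes M from B back to B, so every xyⁱz is accepted.

0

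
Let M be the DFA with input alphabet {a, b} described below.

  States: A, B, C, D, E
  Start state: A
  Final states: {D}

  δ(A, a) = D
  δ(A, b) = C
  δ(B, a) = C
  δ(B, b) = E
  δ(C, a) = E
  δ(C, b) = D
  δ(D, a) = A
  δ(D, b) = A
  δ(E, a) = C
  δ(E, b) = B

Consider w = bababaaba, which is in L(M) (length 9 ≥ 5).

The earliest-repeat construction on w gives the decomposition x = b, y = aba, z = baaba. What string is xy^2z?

babaababaaba

xy^2z = b·aba·aba·baaba = babaababaaba.
Reading y = aba takes M from C back to C, so after x·y·y the machine is still in C, and z then leads to the accepting state D. Hence babaababaaba ∈ L(M).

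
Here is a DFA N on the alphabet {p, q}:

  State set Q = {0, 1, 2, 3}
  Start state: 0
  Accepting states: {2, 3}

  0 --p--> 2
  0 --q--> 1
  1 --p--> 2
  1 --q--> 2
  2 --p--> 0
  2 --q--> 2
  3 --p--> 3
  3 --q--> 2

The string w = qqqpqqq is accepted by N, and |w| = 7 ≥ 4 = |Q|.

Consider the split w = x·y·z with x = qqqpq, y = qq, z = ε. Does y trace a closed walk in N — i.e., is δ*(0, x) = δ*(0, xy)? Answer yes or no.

no

State sequence: 0 -q-> 1 -q-> 2 -q-> 2 -p-> 0 -q-> 1 -q-> 2 -q-> 2

After x (step 5): 1. After xy (step 7): 2.
They differ (1 ≠ 2), so y is not a cycle from the state after x; this split is not the one the pumping-lemma construction produces, and pumping y need not keep the string in L(N).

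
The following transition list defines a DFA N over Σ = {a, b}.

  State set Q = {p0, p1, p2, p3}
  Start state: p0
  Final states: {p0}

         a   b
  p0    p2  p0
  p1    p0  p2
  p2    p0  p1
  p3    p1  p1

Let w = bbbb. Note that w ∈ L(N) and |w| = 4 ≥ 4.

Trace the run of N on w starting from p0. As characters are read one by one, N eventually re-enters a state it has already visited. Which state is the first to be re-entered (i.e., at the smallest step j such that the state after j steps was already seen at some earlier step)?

Run of N on w = b b b b:
  step 0: p0  (start)
  step 1: p0  (read b: p0→p0)   ← first repeat (p0 seen earlier)
  step 2: p0  (read b: p0→p0)
  step 3: p0  (read b: p0→p0)
  step 4: p0  (read b: p0→p0)

The earliest repeat is at step j = 1: N is in p0, which it already visited at step i = 0.
Pumping length from the standard proof: p = 4 (the number of states). The repeated state found above gives |xy| = j ≤ 4 and |y| = j − i ≥ 1.

p0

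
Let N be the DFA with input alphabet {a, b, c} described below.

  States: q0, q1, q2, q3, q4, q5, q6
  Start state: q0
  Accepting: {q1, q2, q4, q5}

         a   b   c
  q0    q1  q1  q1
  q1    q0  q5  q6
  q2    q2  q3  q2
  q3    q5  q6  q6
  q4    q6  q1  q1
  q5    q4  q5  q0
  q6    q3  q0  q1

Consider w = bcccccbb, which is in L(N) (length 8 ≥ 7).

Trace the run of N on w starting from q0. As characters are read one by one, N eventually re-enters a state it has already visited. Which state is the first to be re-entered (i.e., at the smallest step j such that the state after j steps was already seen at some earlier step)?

State sequence: q0 -b-> q1 -c-> q6 -c-> q1 -c-> q6 -c-> q1 -c-> q6 -b-> q0 -b-> q1
First repeat at step 3: q1 was already visited.

The earliest repeat is at step j = 3: N is in q1, which it already visited at step i = 1.

q1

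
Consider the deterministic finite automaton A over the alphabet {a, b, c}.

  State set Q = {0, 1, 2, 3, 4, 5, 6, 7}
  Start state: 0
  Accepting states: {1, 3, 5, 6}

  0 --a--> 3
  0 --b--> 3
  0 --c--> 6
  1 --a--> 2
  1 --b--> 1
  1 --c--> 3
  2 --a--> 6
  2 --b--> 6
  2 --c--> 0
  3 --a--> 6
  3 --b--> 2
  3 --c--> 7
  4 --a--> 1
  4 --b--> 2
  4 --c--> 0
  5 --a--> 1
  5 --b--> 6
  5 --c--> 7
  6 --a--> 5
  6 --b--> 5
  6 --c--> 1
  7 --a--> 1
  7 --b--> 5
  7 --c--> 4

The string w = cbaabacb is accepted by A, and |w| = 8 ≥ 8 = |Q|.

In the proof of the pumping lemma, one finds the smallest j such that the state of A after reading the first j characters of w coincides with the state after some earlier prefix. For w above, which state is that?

State sequence: 0 -c-> 6 -b-> 5 -a-> 1 -a-> 2 -b-> 6 -a-> 5 -c-> 7 -b-> 5
First repeat at step 5: 6 was already visited.

The earliest repeat is at step j = 5: A is in 6, which it already visited at step i = 1.

6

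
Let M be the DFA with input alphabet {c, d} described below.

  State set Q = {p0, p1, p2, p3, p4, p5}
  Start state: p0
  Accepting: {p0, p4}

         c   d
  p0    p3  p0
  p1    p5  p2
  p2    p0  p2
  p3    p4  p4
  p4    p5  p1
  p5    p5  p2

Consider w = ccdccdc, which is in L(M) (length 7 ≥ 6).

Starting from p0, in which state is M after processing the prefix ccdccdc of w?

p0

Run of M on the first 7 characters of w = c c d c c d c:
  step 0: p0  (start)
  step 1: p3  (read c: p0→p3)
  step 2: p4  (read c: p3→p4)
  step 3: p1  (read d: p4→p1)
  step 4: p5  (read c: p1→p5)
  step 5: p5  (read c: p5→p5)
  step 6: p2  (read d: p5→p2)
  step 7: p0  (read c: p2→p0)

After reading 7 characters, M is in state p0.
(This kind of state-tracing is the core of the pumping-lemma construction: with 6 states, pigeonhole forces a repeat within the first 6 steps.)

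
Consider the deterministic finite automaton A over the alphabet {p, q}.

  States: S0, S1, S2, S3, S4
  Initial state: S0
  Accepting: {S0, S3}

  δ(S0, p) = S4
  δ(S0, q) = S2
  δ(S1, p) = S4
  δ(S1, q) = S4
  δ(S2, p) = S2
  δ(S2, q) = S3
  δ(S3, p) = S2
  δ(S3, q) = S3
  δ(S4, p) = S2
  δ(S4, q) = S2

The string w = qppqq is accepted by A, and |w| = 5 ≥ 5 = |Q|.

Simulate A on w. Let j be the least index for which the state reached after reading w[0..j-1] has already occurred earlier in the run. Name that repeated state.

S2

Run of A on w = q p p q q:
  step 0: S0  (start)
  step 1: S2  (read q: S0→S2)
  step 2: S2  (read p: S2→S2)   ← first repeat (S2 seen earlier)
  step 3: S2  (read p: S2→S2)
  step 4: S3  (read q: S2→S3)
  step 5: S3  (read q: S3→S3)

The earliest repeat is at step j = 2: A is in S2, which it already visited at step i = 1.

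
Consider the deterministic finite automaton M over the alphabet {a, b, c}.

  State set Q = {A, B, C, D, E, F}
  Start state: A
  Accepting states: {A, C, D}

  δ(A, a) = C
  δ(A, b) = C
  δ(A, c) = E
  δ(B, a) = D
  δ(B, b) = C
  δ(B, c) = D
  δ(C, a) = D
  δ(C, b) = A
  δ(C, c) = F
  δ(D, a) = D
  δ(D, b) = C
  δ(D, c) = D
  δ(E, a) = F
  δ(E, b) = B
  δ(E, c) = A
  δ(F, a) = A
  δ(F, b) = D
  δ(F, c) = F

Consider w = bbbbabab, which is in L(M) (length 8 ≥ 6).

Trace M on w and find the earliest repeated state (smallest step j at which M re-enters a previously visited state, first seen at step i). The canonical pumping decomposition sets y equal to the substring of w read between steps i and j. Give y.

bb

State sequence: A -b-> C -b-> A -b-> C -b-> A -a-> C -b-> A -a-> C -b-> A
First repeat at step 2: A was already visited.

So i = 0, j = 2, giving x = w[0:0] = ε, y = w[0:2] = bb, z = w[2:8] = bbabab.
Check: |xy| = 2 ≤ 6 and |y| = 2 ≥ 1. Reading y takes M from A back to A, so every xyⁱz is accepted.
The DFA has 6 states, so the proof of the pumping lemma guarantees a repeated state among the first 6+1 visited; the segment between the two visits is the pumpable y.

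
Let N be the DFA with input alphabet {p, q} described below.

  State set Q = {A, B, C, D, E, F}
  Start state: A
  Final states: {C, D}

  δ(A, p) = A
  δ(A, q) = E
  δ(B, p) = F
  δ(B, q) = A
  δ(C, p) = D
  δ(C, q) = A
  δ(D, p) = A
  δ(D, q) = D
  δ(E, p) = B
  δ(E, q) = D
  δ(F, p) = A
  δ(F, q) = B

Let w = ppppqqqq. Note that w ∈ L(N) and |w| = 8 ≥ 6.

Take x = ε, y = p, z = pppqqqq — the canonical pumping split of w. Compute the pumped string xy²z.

xy^2z = ε·p·p·pppqqqq = pppppqqqq.
Reading y = p takes N from A back to A, so after x·y·y the machine is still in A, and z then leads to the accepting state D. Hence pppppqqqq ∈ L(N).

pppppqqqq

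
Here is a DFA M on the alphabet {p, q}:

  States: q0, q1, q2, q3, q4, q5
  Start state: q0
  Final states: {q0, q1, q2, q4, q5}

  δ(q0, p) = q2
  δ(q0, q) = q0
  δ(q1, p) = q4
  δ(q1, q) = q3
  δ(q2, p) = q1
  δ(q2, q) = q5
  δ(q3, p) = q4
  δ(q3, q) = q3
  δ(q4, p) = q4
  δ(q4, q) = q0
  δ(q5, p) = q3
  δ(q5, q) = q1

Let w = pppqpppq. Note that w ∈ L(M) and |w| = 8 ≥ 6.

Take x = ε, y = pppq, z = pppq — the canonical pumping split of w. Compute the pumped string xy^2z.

pppqpppqpppq

xy^2z = ε·pppq·pppq·pppq = pppqpppqpppq.
Reading y = pppq takes M from q0 back to q0, so after x·y·y the machine is still in q0, and z then leads to the accepting state q0. Hence pppqpppqpppq ∈ L(M).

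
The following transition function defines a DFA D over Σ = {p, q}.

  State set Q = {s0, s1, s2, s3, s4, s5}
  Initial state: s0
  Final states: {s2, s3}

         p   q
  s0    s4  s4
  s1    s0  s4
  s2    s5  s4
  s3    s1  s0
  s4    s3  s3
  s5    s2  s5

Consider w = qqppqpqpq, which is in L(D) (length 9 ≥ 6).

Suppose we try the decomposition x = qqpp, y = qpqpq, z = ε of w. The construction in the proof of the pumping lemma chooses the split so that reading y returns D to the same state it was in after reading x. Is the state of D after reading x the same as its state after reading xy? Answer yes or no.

Run of D on the first 9 characters of w = q q p p q p q p q:
  step 0: s0  (start)
  step 1: s4  (read q: s0→s4)
  step 2: s3  (read q: s4→s3)
  step 3: s1  (read p: s3→s1)
  step 4: s0  (read p: s1→s0)
  step 5: s4  (read q: s0→s4)
  step 6: s3  (read p: s4→s3)
  step 7: s0  (read q: s3→s0)
  step 8: s4  (read p: s0→s4)
  step 9: s3  (read q: s4→s3)

After x (step 4): s0. After xy (step 9): s3.
They differ (s0 ≠ s3), so y is not a cycle from the state after x; this split is not the one the pumping-lemma construction produces, and pumping y need not keep the string in L(D).

no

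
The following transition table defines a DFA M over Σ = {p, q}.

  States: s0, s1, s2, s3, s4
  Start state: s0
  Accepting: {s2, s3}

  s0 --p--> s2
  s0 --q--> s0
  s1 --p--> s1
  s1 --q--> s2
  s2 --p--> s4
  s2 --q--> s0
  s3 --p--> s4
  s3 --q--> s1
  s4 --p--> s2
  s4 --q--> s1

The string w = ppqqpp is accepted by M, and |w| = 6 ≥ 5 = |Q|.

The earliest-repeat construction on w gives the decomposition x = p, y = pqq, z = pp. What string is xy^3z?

ppqqpqqpqqpp

xy^3z = p·pqq·pqq·pqq·pp = ppqqpqqpqqpp.
Reading y = pqq takes M from s2 back to s2, so after x·y·y·y the machine is still in s2, and z then leads to the accepting state s2. Hence ppqqpqqpqqpp ∈ L(M).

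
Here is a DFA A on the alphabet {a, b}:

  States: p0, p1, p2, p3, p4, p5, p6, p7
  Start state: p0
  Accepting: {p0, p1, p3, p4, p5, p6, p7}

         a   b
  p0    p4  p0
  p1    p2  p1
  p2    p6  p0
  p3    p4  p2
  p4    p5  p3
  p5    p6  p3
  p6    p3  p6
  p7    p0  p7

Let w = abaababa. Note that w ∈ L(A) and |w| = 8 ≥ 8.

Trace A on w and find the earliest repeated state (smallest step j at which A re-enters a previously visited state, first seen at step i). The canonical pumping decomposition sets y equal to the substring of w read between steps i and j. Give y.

State sequence: p0 -a-> p4 -b-> p3 -a-> p4 -a-> p5 -b-> p3 -a-> p4 -b-> p3 -a-> p4
First repeat at step 3: p4 was already visited.

So i = 1, j = 3, giving x = w[0:1] = a, y = w[1:3] = ba, z = w[3:8] = ababa.
Check: |xy| = 3 ≤ 8 and |y| = 2 ≥ 1. Reading y takes A from p4 back to p4, so every xyⁱz is accepted.

ba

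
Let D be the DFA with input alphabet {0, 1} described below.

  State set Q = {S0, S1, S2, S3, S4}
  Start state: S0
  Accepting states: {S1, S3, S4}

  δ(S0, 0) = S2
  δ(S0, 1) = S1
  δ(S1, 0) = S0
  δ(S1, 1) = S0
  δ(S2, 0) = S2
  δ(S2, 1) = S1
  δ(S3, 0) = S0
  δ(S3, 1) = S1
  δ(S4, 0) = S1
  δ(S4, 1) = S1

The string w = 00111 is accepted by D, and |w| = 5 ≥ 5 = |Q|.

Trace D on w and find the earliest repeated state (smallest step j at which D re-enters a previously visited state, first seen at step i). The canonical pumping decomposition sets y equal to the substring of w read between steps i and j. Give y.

0

Run of D on w = 0 0 1 1 1:
  step 0: S0  (start)
  step 1: S2  (read 0: S0→S2)
  step 2: S2  (read 0: S2→S2)   ← first repeat (S2 seen earlier)
  step 3: S1  (read 1: S2→S1)
  step 4: S0  (read 1: S1→S0)
  step 5: S1  (read 1: S0→S1)

So i = 1, j = 2, giving x = w[0:1] = 0, y = w[1:2] = 0, z = w[2:5] = 111.
Check: |xy| = 2 ≤ 5 and |y| = 1 ≥ 1. Reading y takes D from S2 back to S2, so every xyⁱz is accepted.
With |Q| = 5, pigeonhole forces a state repeat no later than step 5; the substring read between the first and second visits to that state can be pumped.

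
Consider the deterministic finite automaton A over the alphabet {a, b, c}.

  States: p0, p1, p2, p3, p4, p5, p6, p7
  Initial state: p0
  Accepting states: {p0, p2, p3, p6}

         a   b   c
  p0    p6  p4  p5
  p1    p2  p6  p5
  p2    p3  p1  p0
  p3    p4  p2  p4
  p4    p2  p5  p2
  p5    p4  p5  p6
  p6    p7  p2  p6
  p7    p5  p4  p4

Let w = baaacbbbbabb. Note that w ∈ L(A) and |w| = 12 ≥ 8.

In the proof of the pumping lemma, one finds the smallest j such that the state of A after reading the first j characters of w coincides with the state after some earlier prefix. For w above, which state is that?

State sequence: p0 -b-> p4 -a-> p2 -a-> p3 -a-> p4 -c-> p2 -b-> p1 -b-> p6 -b-> p2 -b-> p1 -a-> p2 -b-> p1 -b-> p6
First repeat at step 4: p4 was already visited.

The earliest repeat is at step j = 4: A is in p4, which it already visited at step i = 1.

p4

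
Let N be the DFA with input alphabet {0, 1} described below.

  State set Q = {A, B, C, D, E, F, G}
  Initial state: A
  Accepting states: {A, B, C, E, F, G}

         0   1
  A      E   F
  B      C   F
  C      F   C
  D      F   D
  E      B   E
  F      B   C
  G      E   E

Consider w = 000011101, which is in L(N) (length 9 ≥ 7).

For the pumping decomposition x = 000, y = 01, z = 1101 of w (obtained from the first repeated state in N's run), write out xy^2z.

xy^2z = 000·01·01·1101 = 00001011101.
Reading y = 01 takes N from C back to C, so after x·y·y the machine is still in C, and z then leads to the accepting state C. Hence 00001011101 ∈ L(N).

00001011101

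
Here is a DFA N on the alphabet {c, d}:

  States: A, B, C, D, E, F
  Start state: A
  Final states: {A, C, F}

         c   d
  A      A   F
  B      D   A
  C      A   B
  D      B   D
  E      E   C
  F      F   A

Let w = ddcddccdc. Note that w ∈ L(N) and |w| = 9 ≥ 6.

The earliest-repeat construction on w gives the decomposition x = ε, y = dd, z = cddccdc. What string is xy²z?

xy^2z = ε·dd·dd·cddccdc = ddddcddccdc.
Reading y = dd takes N from A back to A, so after x·y·y the machine is still in A, and z then leads to the accepting state F. Hence ddddcddccdc ∈ L(N).

ddddcddccdc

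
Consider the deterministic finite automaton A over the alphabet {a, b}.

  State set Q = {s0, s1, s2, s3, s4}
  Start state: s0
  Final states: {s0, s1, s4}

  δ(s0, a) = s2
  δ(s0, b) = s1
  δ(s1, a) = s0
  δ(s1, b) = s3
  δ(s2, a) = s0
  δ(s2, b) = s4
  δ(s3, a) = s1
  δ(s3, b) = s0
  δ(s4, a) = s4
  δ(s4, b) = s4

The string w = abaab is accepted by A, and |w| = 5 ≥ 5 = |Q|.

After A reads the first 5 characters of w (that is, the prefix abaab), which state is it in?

s4

Run of A on the first 5 characters of w = a b a a b:
  step 0: s0  (start)
  step 1: s2  (read a: s0→s2)
  step 2: s4  (read b: s2→s4)
  step 3: s4  (read a: s4→s4)
  step 4: s4  (read a: s4→s4)
  step 5: s4  (read b: s4→s4)

After reading 5 characters, A is in state s4.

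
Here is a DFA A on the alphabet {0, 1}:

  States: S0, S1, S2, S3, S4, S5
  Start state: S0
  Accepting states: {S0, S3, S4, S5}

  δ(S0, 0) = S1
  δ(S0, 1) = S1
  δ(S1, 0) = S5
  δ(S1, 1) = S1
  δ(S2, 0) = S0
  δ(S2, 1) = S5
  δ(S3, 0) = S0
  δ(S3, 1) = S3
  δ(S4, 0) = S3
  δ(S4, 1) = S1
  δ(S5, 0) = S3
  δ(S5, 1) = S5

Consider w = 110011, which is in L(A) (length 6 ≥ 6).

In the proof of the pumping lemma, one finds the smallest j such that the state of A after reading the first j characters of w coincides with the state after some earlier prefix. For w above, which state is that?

S1

State sequence: S0 -1-> S1 -1-> S1 -0-> S5 -0-> S3 -1-> S3 -1-> S3
First repeat at step 2: S1 was already visited.

The earliest repeat is at step j = 2: A is in S1, which it already visited at step i = 1.
Since A has 6 states, any run of length ≥ 6 visits 6+1 states, so by pigeonhole some state repeats within the first 6 steps — that repeat gives the pumpable loop.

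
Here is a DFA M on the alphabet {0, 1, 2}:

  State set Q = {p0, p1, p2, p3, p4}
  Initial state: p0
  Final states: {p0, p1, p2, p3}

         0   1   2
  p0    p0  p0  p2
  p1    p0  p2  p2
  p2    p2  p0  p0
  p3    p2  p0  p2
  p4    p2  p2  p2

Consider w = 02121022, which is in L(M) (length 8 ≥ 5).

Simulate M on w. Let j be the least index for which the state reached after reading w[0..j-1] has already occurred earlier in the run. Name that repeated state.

p0

State sequence: p0 -0-> p0 -2-> p2 -1-> p0 -2-> p2 -1-> p0 -0-> p0 -2-> p2 -2-> p0
First repeat at step 1: p0 was already visited.

The earliest repeat is at step j = 1: M is in p0, which it already visited at step i = 0.
With |Q| = 5, pigeonhole forces a state repeat no later than step 5; the substring read between the first and second visits to that state can be pumped.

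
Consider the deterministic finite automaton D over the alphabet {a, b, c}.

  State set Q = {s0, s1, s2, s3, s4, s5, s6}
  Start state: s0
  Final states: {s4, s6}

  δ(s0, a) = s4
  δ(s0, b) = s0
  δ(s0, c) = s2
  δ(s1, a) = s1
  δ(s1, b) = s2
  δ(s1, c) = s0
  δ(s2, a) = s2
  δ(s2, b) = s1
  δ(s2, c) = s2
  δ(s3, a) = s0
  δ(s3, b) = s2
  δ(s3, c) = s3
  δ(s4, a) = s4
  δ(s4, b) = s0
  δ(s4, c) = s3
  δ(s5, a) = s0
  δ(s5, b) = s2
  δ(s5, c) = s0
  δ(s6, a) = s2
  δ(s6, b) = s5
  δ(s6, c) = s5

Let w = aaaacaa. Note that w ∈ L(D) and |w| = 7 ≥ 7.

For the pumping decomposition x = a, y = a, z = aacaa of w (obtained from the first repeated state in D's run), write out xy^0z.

xy⁰z = xz = a·aacaa = aaacaa.
Reading y = a takes D from s4 back to s4, so after x the machine is still in s4, and z then leads to the accepting state s4. Hence aaacaa ∈ L(D).

aaacaa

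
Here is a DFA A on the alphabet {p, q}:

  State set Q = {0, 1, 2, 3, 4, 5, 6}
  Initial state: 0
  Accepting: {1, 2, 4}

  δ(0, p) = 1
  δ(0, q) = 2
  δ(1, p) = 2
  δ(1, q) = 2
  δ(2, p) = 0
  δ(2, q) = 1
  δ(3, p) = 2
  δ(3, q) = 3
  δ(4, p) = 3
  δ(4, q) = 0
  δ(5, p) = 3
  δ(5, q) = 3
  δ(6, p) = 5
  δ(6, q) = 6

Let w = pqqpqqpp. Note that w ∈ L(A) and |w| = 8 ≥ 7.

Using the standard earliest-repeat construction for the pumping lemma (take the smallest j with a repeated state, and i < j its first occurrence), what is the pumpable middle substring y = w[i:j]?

Run of A on w = p q q p q q p p:
  step 0: 0  (start)
  step 1: 1  (read p: 0→1)
  step 2: 2  (read q: 1→2)
  step 3: 1  (read q: 2→1)   ← first repeat (1 seen earlier)
  step 4: 2  (read p: 1→2)
  step 5: 1  (read q: 2→1)
  step 6: 2  (read q: 1→2)
  step 7: 0  (read p: 2→0)
  step 8: 1  (read p: 0→1)

So i = 1, j = 3, giving x = w[0:1] = p, y = w[1:3] = qq, z = w[3:8] = pqqpp.
Check: |xy| = 3 ≤ 7 and |y| = 2 ≥ 1. Reading y takes A from 1 back to 1, so every xyⁱz is accepted.
The DFA has 7 states, so the proof of the pumping lemma guarantees a repeated state among the first 7+1 visited; the segment between the two visits is the pumpable y.

qq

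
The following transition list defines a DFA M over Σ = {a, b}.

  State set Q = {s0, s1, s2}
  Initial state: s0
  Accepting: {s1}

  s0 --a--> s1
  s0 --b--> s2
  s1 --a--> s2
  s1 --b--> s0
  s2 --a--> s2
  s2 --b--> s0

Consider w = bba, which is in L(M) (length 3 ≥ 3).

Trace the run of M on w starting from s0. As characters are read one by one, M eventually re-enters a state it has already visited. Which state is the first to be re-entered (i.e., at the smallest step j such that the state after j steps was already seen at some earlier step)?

Run of M on w = b b a:
  step 0: s0  (start)
  step 1: s2  (read b: s0→s2)
  step 2: s0  (read b: s2→s0)   ← first repeat (s0 seen earlier)
  step 3: s1  (read a: s0→s1)

The earliest repeat is at step j = 2: M is in s0, which it already visited at step i = 0.
The DFA has 3 states, so the proof of the pumping lemma guarantees a repeated state among the first 3+1 visited; the segment between the two visits is the pumpable y.

s0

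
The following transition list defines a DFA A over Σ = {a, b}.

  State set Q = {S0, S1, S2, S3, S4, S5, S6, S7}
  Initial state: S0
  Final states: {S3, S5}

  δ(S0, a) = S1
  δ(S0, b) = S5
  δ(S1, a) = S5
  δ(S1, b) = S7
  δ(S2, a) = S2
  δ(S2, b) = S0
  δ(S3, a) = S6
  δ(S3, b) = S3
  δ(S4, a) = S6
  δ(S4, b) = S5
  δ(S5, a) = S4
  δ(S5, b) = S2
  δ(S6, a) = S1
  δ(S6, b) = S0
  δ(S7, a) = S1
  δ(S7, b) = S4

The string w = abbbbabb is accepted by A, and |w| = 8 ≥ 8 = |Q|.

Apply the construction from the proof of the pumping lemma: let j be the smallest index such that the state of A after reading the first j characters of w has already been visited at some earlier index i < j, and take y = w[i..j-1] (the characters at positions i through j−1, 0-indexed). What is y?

a

Run of A on w = a b b b b a b b:
  step 0: S0  (start)
  step 1: S1  (read a: S0→S1)
  step 2: S7  (read b: S1→S7)
  step 3: S4  (read b: S7→S4)
  step 4: S5  (read b: S4→S5)
  step 5: S2  (read b: S5→S2)
  step 6: S2  (read a: S2→S2)   ← first repeat (S2 seen earlier)
  step 7: S0  (read b: S2→S0)
  step 8: S5  (read b: S0→S5)

So i = 5, j = 6, giving x = w[0:5] = abbbb, y = w[5:6] = a, z = w[6:8] = bb.
Check: |xy| = 6 ≤ 8 and |y| = 1 ≥ 1. Reading y takes A from S2 back to S2, so every xyⁱz is accepted.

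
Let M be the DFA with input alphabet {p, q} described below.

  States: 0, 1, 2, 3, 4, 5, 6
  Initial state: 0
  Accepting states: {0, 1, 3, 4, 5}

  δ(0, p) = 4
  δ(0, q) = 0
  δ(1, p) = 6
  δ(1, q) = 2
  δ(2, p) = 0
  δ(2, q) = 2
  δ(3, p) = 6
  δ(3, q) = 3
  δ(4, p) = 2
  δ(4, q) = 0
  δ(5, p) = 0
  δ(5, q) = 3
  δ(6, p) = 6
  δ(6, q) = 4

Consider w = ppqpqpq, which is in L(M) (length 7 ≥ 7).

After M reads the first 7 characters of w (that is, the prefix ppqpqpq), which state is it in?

Run of M on the first 7 characters of w = p p q p q p q:
  step 0: 0  (start)
  step 1: 4  (read p: 0→4)
  step 2: 2  (read p: 4→2)
  step 3: 2  (read q: 2→2)
  step 4: 0  (read p: 2→0)
  step 5: 0  (read q: 0→0)
  step 6: 4  (read p: 0→4)
  step 7: 0  (read q: 4→0)

After reading 7 characters, M is in state 0.
(This kind of state-tracing is the core of the pumping-lemma construction: with 7 states, pigeonhole forces a repeat within the first 7 steps.)

0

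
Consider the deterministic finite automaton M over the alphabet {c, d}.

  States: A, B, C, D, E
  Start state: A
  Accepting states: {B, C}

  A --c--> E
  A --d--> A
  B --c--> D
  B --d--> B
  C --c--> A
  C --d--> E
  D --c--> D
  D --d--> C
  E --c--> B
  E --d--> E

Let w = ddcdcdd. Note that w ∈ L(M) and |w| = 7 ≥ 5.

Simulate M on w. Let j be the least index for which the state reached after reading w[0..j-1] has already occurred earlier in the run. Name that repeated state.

Run of M on w = d d c d c d d:
  step 0: A  (start)
  step 1: A  (read d: A→A)   ← first repeat (A seen earlier)
  step 2: A  (read d: A→A)
  step 3: E  (read c: A→E)
  step 4: E  (read d: E→E)
  step 5: B  (read c: E→B)
  step 6: B  (read d: B→B)
  step 7: B  (read d: B→B)

The earliest repeat is at step j = 1: M is in A, which it already visited at step i = 0.
Pumping length from the standard proof: p = 5 (the number of states). The repeated state found above gives |xy| = j ≤ 5 and |y| = j − i ≥ 1.

A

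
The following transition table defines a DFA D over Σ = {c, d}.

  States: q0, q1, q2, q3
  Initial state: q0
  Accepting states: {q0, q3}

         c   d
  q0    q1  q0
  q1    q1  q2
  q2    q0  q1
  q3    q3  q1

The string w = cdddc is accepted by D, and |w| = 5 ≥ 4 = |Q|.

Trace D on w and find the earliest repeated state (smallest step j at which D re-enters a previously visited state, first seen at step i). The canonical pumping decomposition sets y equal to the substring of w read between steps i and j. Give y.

State sequence: q0 -c-> q1 -d-> q2 -d-> q1 -d-> q2 -c-> q0
First repeat at step 3: q1 was already visited.

So i = 1, j = 3, giving x = w[0:1] = c, y = w[1:3] = dd, z = w[3:5] = dc.
Check: |xy| = 3 ≤ 4 and |y| = 2 ≥ 1. Reading y takes D from q1 back to q1, so every xyⁱz is accepted.
The DFA has 4 states, so the proof of the pumping lemma guarantees a repeated state among the first 4+1 visited; the segment between the two visits is the pumpable y.

dd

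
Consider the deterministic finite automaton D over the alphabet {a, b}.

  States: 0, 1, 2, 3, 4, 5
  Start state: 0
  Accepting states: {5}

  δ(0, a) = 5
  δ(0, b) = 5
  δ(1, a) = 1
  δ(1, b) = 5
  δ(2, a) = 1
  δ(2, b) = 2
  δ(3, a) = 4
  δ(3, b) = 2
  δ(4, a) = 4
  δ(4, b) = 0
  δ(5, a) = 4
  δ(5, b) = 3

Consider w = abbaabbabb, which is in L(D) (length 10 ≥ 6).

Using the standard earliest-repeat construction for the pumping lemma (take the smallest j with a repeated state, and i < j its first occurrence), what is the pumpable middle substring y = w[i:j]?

a

State sequence: 0 -a-> 5 -b-> 3 -b-> 2 -a-> 1 -a-> 1 -b-> 5 -b-> 3 -a-> 4 -b-> 0 -b-> 5
First repeat at step 5: 1 was already visited.

So i = 4, j = 5, giving x = w[0:4] = abba, y = w[4:5] = a, z = w[5:10] = bbabb.
Check: |xy| = 5 ≤ 6 and |y| = 1 ≥ 1. Reading y takes D from 1 back to 1, so every xyⁱz is accepted.
With |Q| = 6, pigeonhole forces a state repeat no later than step 6; the substring read between the first and second visits to that state can be pumped.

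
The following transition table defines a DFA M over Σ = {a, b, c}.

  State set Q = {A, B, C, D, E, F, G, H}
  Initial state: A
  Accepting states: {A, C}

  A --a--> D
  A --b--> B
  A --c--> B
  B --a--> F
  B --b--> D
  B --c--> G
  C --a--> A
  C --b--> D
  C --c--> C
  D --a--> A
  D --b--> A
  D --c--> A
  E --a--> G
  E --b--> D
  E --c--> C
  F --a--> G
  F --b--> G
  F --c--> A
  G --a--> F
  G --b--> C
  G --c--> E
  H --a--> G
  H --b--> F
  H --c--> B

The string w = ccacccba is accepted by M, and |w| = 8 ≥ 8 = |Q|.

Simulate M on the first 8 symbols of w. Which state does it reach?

State sequence: A -c-> B -c-> G -a-> F -c-> A -c-> B -c-> G -b-> C -a-> A

After reading 8 characters, M is in state A.

A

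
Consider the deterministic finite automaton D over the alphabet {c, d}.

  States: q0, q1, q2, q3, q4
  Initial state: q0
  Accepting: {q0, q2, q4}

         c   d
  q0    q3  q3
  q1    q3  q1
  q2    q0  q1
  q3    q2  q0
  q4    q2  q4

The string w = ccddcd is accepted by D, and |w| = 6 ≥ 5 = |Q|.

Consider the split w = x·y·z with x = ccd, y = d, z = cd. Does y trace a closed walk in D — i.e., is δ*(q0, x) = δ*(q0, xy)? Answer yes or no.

Run of D on the first 4 characters of w = c c d d:
  step 0: q0  (start)
  step 1: q3  (read c: q0→q3)
  step 2: q2  (read c: q3→q2)
  step 3: q1  (read d: q2→q1)
  step 4: q1  (read d: q1→q1)

After x (step 3): q1. After xy (step 4): q1.
They match, so y = d drives D around a cycle from q1 back to itself; pumping y any number of times keeps D in q1 before reading z, and xyⁱz ∈ L(D) for every i ≥ 0.

yes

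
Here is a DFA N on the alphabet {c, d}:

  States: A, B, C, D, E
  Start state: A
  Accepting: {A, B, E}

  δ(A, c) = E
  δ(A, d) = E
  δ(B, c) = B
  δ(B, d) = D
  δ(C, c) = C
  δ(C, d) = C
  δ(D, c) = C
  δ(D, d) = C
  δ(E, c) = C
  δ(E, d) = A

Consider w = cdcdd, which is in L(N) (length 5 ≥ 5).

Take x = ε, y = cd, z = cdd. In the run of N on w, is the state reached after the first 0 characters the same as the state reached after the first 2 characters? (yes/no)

Run of N on the first 2 characters of w = c d:
  step 0: A  (start)
  step 1: E  (read c: A→E)
  step 2: A  (read d: E→A)

After x (step 0): A. After xy (step 2): A.
They match, so y = cd drives N around a cycle from A back to itself; pumping y any number of times keeps N in A before reading z, and xyⁱz ∈ L(N) for every i ≥ 0.

yes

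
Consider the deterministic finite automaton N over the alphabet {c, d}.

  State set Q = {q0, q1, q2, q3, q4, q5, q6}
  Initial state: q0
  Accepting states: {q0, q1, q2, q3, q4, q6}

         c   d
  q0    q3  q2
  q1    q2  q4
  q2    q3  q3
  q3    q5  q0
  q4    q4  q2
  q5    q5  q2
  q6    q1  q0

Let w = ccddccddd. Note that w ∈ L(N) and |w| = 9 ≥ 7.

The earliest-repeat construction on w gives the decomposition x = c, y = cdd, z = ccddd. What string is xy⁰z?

xy⁰z = xz = c·ccddd = cccddd.
Reading y = cdd takes N from q3 back to q3, so after x the machine is still in q3, and z then leads to the accepting state q0. Hence cccddd ∈ L(N).

cccddd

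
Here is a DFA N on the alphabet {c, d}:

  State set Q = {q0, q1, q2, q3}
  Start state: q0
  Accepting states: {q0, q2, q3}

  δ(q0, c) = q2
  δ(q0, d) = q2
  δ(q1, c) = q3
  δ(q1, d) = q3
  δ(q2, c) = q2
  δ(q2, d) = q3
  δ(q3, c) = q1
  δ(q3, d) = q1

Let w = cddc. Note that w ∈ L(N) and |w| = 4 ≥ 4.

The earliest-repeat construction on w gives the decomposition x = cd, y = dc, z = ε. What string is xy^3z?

cddcdcdc

xy^3z = cd·dc·dc·dc·ε = cddcdcdc.
Reading y = dc takes N from q3 back to q3, so after x·y·y·y the machine is still in q3, and z then leads to the accepting state q3. Hence cddcdcdc ∈ L(N).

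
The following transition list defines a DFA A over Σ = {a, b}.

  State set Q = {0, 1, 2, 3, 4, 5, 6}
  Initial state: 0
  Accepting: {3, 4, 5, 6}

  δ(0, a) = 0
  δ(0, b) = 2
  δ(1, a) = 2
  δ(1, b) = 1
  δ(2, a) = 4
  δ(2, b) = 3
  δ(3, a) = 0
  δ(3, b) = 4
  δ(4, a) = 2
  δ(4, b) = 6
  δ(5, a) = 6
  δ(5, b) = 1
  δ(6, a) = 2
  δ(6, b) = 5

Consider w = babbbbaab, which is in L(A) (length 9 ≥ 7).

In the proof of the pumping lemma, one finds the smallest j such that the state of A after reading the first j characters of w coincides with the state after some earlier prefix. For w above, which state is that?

Run of A on w = b a b b b b a a b:
  step 0: 0  (start)
  step 1: 2  (read b: 0→2)
  step 2: 4  (read a: 2→4)
  step 3: 6  (read b: 4→6)
  step 4: 5  (read b: 6→5)
  step 5: 1  (read b: 5→1)
  step 6: 1  (read b: 1→1)   ← first repeat (1 seen earlier)
  step 7: 2  (read a: 1→2)
  step 8: 4  (read a: 2→4)
  step 9: 6  (read b: 4→6)

The earliest repeat is at step j = 6: A is in 1, which it already visited at step i = 5.
With |Q| = 7, pigeonhole forces a state repeat no later than step 7; the substring read between the first and second visits to that state can be pumped.

1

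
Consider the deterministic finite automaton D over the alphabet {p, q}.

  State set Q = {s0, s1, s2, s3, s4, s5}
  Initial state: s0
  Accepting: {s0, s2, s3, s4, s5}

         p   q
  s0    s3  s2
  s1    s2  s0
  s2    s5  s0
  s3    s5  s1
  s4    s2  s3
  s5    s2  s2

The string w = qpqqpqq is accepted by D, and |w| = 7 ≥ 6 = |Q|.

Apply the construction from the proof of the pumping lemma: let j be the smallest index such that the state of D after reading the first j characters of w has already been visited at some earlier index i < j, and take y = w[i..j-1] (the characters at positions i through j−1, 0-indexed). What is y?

Run of D on w = q p q q p q q:
  step 0: s0  (start)
  step 1: s2  (read q: s0→s2)
  step 2: s5  (read p: s2→s5)
  step 3: s2  (read q: s5→s2)   ← first repeat (s2 seen earlier)
  step 4: s0  (read q: s2→s0)
  step 5: s3  (read p: s0→s3)
  step 6: s1  (read q: s3→s1)
  step 7: s0  (read q: s1→s0)

So i = 1, j = 3, giving x = w[0:1] = q, y = w[1:3] = pq, z = w[3:7] = qpqq.
Check: |xy| = 3 ≤ 6 and |y| = 2 ≥ 1. Reading y takes D from s2 back to s2, so every xyⁱz is accepted.

pq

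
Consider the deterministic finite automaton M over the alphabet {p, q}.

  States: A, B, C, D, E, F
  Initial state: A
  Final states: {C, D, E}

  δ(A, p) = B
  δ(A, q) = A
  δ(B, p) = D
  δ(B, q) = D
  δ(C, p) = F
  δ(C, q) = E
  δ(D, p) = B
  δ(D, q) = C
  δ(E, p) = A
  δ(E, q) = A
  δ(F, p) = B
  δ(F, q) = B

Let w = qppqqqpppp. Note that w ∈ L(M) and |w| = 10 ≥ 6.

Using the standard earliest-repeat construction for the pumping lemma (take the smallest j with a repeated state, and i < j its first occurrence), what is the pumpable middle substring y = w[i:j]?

Run of M on w = q p p q q q p p p p:
  step 0: A  (start)
  step 1: A  (read q: A→A)   ← first repeat (A seen earlier)
  step 2: B  (read p: A→B)
  step 3: D  (read p: B→D)
  step 4: C  (read q: D→C)
  step 5: E  (read q: C→E)
  step 6: A  (read q: E→A)
  step 7: B  (read p: A→B)
  step 8: D  (read p: B→D)
  step 9: B  (read p: D→B)
  step 10: D  (read p: B→D)

So i = 0, j = 1, giving x = w[0:0] = ε, y = w[0:1] = q, z = w[1:10] = ppqqqpppp.
Check: |xy| = 1 ≤ 6 and |y| = 1 ≥ 1. Reading y takes M from A back to A, so every xyⁱz is accepted.

q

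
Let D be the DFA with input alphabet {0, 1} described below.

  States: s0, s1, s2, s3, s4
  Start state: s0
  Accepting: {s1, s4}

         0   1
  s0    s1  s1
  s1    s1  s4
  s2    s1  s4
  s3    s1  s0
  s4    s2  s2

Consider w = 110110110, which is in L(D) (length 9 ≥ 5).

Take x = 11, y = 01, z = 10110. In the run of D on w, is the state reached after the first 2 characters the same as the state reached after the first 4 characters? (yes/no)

Run of D on the first 4 characters of w = 1 1 0 1:
  step 0: s0  (start)
  step 1: s1  (read 1: s0→s1)
  step 2: s4  (read 1: s1→s4)
  step 3: s2  (read 0: s4→s2)
  step 4: s4  (read 1: s2→s4)

After x (step 2): s4. After xy (step 4): s4.
They match, so y = 01 drives D around a cycle from s4 back to itself; pumping y any number of times keeps D in s4 before reading z, and xyⁱz ∈ L(D) for every i ≥ 0.

yes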